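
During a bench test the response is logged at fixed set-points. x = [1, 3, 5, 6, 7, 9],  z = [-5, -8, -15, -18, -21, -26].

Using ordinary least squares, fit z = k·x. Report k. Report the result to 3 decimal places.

k = -2.950

Forming MᵀM = [[201]] and Mᵀz = [-593]ᵀ gives MᵀM·[k]ᵀ = Mᵀz.
k = (-593)/201 = -2.95025.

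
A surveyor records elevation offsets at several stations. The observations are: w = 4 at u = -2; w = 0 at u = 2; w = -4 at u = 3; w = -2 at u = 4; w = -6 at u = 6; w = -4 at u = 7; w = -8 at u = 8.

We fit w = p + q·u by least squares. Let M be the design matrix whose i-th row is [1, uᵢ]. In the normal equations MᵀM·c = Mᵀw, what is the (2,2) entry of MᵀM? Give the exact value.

Row 2 ↔ basis u, column 2 ↔ basis u, so (MᵀM)_{2,2} = Σᵢ (u)·(u) = (-2)·(-2) + (2)·(2) + (3)·(3) + (4)·(4) + (6)·(6) + (7)·(7) + (8)·(8) = 182.

182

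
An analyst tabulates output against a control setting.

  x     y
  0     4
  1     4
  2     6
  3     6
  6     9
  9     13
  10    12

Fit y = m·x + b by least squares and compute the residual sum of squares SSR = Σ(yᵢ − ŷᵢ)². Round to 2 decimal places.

The normal equations are: 231·m + 31·b = 325;  31·m + 7·b = 54.
Δ = 231·7 − 31² = 656.
m = (325·7 − 31·54)/656 = 601/656; b = (231·54 − 31·325)/656 = 2399/656.
Residuals: 225/656, -47/82, 335/656, -133/328, -101/656, 45/41, -537/656; SSR = 1817/656.

SSR = 2.77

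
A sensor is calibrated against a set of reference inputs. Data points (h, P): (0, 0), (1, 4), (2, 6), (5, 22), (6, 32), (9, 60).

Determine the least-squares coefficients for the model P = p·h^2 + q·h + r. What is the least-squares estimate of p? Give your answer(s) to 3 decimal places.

p = 0.523

With design matrix A, AᵀA = [[8499, 1079, 147]; [1079, 147, 23]; [147, 23, 6]] and AᵀP = [6590, 858, 124]ᵀ.
Inverting the 3×3 Gram matrix, [p, q, r]ᵀ = [1597/3054, 1957/1018, 742/1527]ᵀ.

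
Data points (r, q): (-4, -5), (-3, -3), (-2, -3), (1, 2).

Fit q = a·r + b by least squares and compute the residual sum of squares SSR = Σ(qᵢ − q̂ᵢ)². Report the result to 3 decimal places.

SSR = 0.964

The normal system XᵀX·[a, b]ᵀ = Xᵀq is [[30, -8]; [-8, 4]]·[a, b]ᵀ = [37, -9]ᵀ.
Eliminating b: 4·(row 1) − (-8)·(row 2) gives 56·a = 4·37 − (-8)·(-9) = 76, so a = 19/14.
Then b = ((-9) − (-8)·(19/14))/4 = 13/28.
Residuals: -1/28, 17/28, -3/4, 5/28; SSR = 27/28.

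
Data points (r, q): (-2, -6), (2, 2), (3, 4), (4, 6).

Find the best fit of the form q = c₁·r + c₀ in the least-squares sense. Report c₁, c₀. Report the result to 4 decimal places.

c₁ = 2.0000, c₀ = -2.0000

Forming XᵀX = [[33, 7]; [7, 4]] and Xᵀq = [52, 6]ᵀ gives XᵀX·[c₁, c₀]ᵀ = Xᵀq.
Determinant 33·4 − 7² = 83.
c₁ = (52·4 − 7·6)/83 = 2; c₀ = (33·6 − 7·52)/83 = -2.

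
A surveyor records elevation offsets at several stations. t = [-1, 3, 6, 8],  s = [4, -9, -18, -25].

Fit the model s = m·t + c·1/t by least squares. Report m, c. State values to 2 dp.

From the data, Σt·t = 110, Σt·1/t = 4, Σ1/t·1/t = 665/576.
For Xᵀs: Σt·s = -339, Σ1/t·s = -105/8.
So XᵀX·[m, c]ᵀ = Xᵀs: [[110, 4]; [4, 665/576]]·[m, c]ᵀ = [-339, -105/8]ᵀ.
Δ = 110·(665/576) − 4² = 31967/288.
m = ((-339)·(665/576) − 4·(-105/8))/(31967/288) = -15015/4918; c = (110·(-105/8) − 4·(-339))/(31967/288) = -1944/2459.

m = -3.05, c = -0.79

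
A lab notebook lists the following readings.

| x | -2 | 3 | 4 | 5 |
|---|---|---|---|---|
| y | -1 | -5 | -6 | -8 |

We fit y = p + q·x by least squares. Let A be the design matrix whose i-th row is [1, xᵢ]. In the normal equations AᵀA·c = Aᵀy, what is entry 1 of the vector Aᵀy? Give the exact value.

Entry 1 ↔ basis 1, so (Aᵀy)_{1} = Σᵢ yᵢ = (1)·(-1) + (1)·(-5) + (1)·(-6) + (1)·(-8) = -20.

-20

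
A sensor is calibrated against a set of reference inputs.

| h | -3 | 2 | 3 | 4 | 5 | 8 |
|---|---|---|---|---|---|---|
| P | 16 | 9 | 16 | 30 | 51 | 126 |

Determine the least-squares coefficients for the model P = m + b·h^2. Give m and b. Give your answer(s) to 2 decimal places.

Sums needed: Σ1 = 6, Σh^2 = 127, Σh^2·h^2 = 5155.
Moment sums: ΣP = 248, Σh^2·P = 10143.
Normal equations: [[6, 127]; [127, 5155]]·[m, b]ᵀ = [248, 10143]ᵀ.
Δ = 6·5155 − 127² = 14801.
m = (248·5155 − 127·10143)/14801 = -9721/14801; b = (6·10143 − 127·248)/14801 = 29362/14801.

m = -0.66, b = 1.98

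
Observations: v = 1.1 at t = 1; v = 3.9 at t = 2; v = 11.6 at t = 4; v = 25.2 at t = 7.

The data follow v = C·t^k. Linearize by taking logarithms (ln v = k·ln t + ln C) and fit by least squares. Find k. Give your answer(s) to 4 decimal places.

Let Y = ln v. Fitting Y = k·ln t + ln C by least squares:
Σln t = 4.0254, Σ(ln t)² = 6.1888, Σln v = 7.1341, Σln t·ln v = 10.6203.
Equations: 6.1888·k + 4.0254·ln C = 10.6203;  4.0254·k + 4·ln C = 7.1341.
Slope k = (n·Σln t·ln v − Σln t·Σln v)/(n·Σ(ln t)² − (Σln t)²) = (4·10.6203 − 4.0254·7.1341)/8.5519 = 1.60946; ln C = (Σln v − k·Σln t)/n = 0.16388.

k = 1.6095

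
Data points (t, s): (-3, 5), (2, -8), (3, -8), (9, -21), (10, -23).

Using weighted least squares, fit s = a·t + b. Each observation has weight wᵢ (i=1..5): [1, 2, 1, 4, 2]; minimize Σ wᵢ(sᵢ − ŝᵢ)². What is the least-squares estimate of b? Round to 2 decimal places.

b = -2.49

AᵀWA·[a, b]ᵀ = AᵀWs reads: 550·a + 60·b = -1287;  60·a + 10·b = -149.
(Σwᵢ·t·t = 550, Σwᵢ·t = 60, Σwᵢ·1 = 10, Σwᵢ·t·s = -1287, Σwᵢ·s = -149.)
Eliminating b: 10·(row 1) − 60·(row 2) gives 1900·a = 10·(-1287) − 60·(-149) = -3930, so a = -393/190.
Then b = ((-149) − 60·(-393/190))/10 = -473/190.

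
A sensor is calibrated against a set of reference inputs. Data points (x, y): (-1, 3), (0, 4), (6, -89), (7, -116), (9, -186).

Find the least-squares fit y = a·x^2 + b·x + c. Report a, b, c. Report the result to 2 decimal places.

Compute the Gram sums: Σx^2·x^2 = 10259, Σx^2·x = 1287, Σx^2 = 167, Σx·x = 167, Σx = 21, Σ1 = 5.
Right-hand side: Σx^2·y = -23951, Σx·y = -3023, Σy = -384.
Row-reducing yields a = -11561/5898, b = -6545/1966, c = 7819/2949.

a = -1.96, b = -3.33, c = 2.65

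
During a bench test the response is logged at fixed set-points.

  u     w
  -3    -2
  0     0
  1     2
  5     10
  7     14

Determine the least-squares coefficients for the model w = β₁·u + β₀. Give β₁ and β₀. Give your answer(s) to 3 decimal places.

β₁ = 1.688, β₀ = 1.425

XᵀX·[β₁, β₀]ᵀ = Xᵀw reads: 84·β₁ + 10·β₀ = 156;  10·β₁ + 5·β₀ = 24.
(Σu·u = 84, Σu = 10, Σ1 = 5, Σu·w = 156, Σw = 24.)
Eliminating β₀: 5·(row 1) − 10·(row 2) gives 320·β₁ = 5·156 − 10·24 = 540, so β₁ = 27/16.
Then β₀ = (24 − 10·(27/16))/5 = 57/40.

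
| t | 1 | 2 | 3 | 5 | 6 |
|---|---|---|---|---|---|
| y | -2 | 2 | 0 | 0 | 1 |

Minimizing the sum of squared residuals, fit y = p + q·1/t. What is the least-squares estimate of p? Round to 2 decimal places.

p = 1.42

With design matrix M, MᵀM = [[5, 11/5]; [11/5, 643/450]] and Mᵀy = [1, -5/6]ᵀ.
det = 5·(643/450) − (11/5)² = 1037/450.
p = (1·(643/450) − (11/5)·(-5/6))/(1037/450) = 1468/1037; q = (5·(-5/6) − (11/5)·1)/(1037/450) = -2865/1037.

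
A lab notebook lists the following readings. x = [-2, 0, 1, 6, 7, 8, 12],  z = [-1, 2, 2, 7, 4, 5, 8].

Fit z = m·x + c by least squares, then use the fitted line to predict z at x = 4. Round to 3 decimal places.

ẑ = 3.531

Compute the Gram sums: Σx·x = 298, Σx = 32, Σ1 = 7.
And Σx·z = 210, Σz = 27.
det = 298·7 − 32² = 1062.
m = (210·7 − 32·27)/1062 = 101/177; c = (298·27 − 32·210)/1062 = 221/177.
At x = 4: ẑ = (101/177)·(4) + (221/177)·(1) = 625/177.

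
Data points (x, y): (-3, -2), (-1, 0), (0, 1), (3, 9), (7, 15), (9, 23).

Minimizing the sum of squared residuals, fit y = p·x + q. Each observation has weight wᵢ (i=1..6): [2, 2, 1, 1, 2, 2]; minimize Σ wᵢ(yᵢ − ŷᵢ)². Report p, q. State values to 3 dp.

p = 2.043, q = 2.683

Compute the Gram sums: Σwᵢ·x·x = 289, Σwᵢ·x = 27, Σwᵢ·1 = 10.
And Σwᵢ·x·y = 663, Σwᵢ·y = 82.
So AᵀWA·[p, q]ᵀ = AᵀWy: [[289, 27]; [27, 10]]·[p, q]ᵀ = [663, 82]ᵀ.
det = 289·10 − 27² = 2161.
p = (663·10 − 27·82)/2161 = 4416/2161; q = (289·82 − 27·663)/2161 = 5797/2161.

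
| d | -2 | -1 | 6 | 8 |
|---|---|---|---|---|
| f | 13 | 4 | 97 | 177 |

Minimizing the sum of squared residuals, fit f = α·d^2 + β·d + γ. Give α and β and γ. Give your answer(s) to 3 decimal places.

α = 2.926, β = -1.220, γ = -0.705

Sums needed: Σd^2·d^2 = 5409, Σd^2·d = 719, Σd^2 = 105, Σd·d = 105, Σd = 11, Σ1 = 4.
Right-hand side: Σd^2·f = 14876, Σd·f = 1968, Σf = 291.
AᵀA·[α, β, γ]ᵀ = Aᵀf becomes [[5409, 719, 105]; [719, 105, 11]; [105, 11, 4]]·[α, β, γ]ᵀ = [14876, 1968, 291]ᵀ.
Solving the 3×3 system (Gaussian elimination) gives α = 19280/6589, β = -8039/6589, γ = -4643/6589.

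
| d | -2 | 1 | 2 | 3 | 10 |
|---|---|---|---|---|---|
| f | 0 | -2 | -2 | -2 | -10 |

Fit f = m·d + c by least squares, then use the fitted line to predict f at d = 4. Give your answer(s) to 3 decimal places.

f̂ = -4.223

Forming XᵀX = [[118, 14]; [14, 5]] and Xᵀf = [-112, -16]ᵀ gives XᵀX·[m, c]ᵀ = Xᵀf.
det = 118·5 − 14² = 394.
m = ((-112)·5 − 14·(-16))/394 = -168/197; c = (118·(-16) − 14·(-112))/394 = -160/197.
At d = 4: f̂ = (-168/197)·(4) + (-160/197)·(1) = -832/197.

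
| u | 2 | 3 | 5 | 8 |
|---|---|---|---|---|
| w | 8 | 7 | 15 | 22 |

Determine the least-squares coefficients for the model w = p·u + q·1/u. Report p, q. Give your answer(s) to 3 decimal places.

p = 2.704, q = 3.037

Compute the Gram sums: Σu·u = 102, Σu·1/u = 4, Σ1/u·1/u = 6001/14400.
Right-hand side: Σu·w = 288, Σ1/u·w = 145/12.
AᵀA·[p, q]ᵀ = Aᵀw becomes [[102, 4]; [4, 6001/14400]]·[p, q]ᵀ = [288, 145/12]ᵀ.
Δ = 102·(6001/14400) − 4² = 63617/2400.
p = (288·(6001/14400) − 4·(145/12))/(63617/2400) = 172048/63617; q = (102·(145/12) − 4·288)/(63617/2400) = 193200/63617.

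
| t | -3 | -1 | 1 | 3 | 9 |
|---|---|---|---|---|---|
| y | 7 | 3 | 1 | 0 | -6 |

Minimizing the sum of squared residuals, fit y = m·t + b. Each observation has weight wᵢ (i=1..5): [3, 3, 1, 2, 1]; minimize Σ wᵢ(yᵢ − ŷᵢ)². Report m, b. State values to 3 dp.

Forming XᵀWX = [[130, 4]; [4, 10]] and XᵀWy = [-125, 25]ᵀ gives XᵀWX·[m, b]ᵀ = XᵀWy.
Eliminating b: 10·(row 1) − 4·(row 2) gives 1284·m = 10·(-125) − 4·25 = -1350, so m = -225/214.
Then b = (25 − 4·(-225/214))/10 = 625/214.

m = -1.051, b = 2.921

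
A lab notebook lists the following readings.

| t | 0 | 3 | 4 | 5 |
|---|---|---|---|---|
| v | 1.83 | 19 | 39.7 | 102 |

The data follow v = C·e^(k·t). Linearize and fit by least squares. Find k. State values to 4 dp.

k = 0.7942

Let Y = ln v. Fitting Y = k·t + ln C by least squares:
AᵀA = [[50.0000, 12.0000]; [12.0000, 4]], rhs = [46.6836, 11.8551]ᵀ  (here Σt = 12.0000, Σ(t)² = 50.0000, Σln v = 11.8551, Σt·ln v = 46.6836).
Solving (det = 56.0000): k = 0.79417, ln C = 0.58127.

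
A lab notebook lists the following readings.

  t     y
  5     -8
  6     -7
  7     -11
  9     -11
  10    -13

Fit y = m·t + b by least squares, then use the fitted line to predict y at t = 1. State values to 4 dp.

The normal system XᵀX·[m, b]ᵀ = Xᵀy is [[291, 37]; [37, 5]]·[m, b]ᵀ = [-388, -50]ᵀ.
Δ = 291·5 − 37² = 86.
m = ((-388)·5 − 37·(-50))/86 = -45/43; b = (291·(-50) − 37·(-388))/86 = -97/43.
At t = 1: ŷ = (-45/43)·(1) + (-97/43)·(1) = -142/43.

ŷ = -3.3023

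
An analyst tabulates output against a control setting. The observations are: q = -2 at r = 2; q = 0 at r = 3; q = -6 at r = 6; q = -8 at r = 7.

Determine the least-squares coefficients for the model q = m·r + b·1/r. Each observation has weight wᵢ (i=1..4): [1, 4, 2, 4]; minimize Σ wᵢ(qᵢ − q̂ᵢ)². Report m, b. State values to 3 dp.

From the data, Σwᵢ·r·r = 308, Σwᵢ·r·1/r = 11, Σwᵢ·1/r·1/r = 163/196.
And Σwᵢ·r·q = -300, Σwᵢ·1/r·q = -53/7.
AᵀWA·[m, b]ᵀ = AᵀWq becomes [[308, 11]; [11, 163/196]]·[m, b]ᵀ = [-300, -53/7]ᵀ.
Eliminating b: (163/196)·(row 1) − 11·(row 2) gives (946/7)·m = (163/196)·(-300) − 11·(-53/7) = -8144/49, so m = -4072/3311.
Then b = ((-53/7) − 11·(-4072/3311))/(163/196) = 308/43.

m = -1.230, b = 7.163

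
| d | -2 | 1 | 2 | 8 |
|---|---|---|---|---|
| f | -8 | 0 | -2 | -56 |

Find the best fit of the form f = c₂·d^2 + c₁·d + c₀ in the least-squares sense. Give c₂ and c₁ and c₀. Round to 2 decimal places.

c₂ = -1.06, c₁ = 1.53, c₀ = -0.67

From the data, Σd^2·d^2 = 4129, Σd^2·d = 513, Σd^2 = 73, Σd·d = 73, Σd = 9, Σ1 = 4.
For Aᵀf: Σd^2·f = -3624, Σd·f = -436, Σf = -66.
Normal equations: [[4129, 513, 73]; [513, 73, 9]; [73, 9, 4]]·[c₂, c₁, c₀]ᵀ = [-3624, -436, -66]ᵀ.
Row-reducing yields c₂ = -9121/8634, c₁ = 4415/2878, c₀ = -2902/4317.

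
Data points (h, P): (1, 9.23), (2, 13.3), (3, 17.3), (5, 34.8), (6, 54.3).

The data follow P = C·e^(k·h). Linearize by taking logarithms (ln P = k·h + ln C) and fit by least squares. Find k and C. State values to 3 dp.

k = 0.347, C = 6.432

Let Y = ln P. Fitting Y = k·h + ln C by least squares:
Sums: Σh = 17.0000, Σ(h)² = 75.0000, Σln P = 15.2051, Σh·ln P = 57.6653.
Normal system: [[75.0000, 17.0000]; [17.0000, 5]]·[k, ln C]ᵀ = [57.6653, 15.2051]ᵀ.
Δ = 75.0000·5 − (17.0000)² = 86.0000; k = (57.6653·5 − 17.0000·15.2051)/86.0000 = 0.34698, ln C = (75.0000·15.2051 − 17.0000·57.6653)/86.0000 = 1.86127, so C = exp(1.86127) = 6.43193.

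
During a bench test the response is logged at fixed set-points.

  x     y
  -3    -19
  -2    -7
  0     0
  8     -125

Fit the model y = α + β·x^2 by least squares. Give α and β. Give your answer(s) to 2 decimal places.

MᵀM·[α, β]ᵀ = Mᵀy reads: 4·α + 77·β = -151;  77·α + 4193·β = -8199.
Eliminating β: 4193·(row 1) − 77·(row 2) gives 10843·α = 4193·(-151) − 77·(-8199) = -1820, so α = -260/1549.
Then β = ((-8199) − 77·(-260/1549))/4193 = -21169/10843.

α = -0.17, β = -1.95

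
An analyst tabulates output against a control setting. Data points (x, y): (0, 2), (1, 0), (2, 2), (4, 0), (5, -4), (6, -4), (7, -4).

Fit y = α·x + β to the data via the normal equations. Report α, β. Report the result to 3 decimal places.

Setting ∂/∂α … = 0 gives: 131·α + 25·β = -68;  25·α + 7·β = -8.
(Σx·x = 131, Σx = 25, Σ1 = 7, Σx·y = -68, Σy = -8.)
Determinant 131·7 − 25² = 292.
α = ((-68)·7 − 25·(-8))/292 = -69/73; β = (131·(-8) − 25·(-68))/292 = 163/73.

α = -0.945, β = 2.233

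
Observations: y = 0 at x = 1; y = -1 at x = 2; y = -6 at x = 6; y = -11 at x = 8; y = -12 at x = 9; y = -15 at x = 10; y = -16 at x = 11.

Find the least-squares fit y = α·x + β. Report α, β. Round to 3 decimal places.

The normal equations are: 407·α + 47·β = -560;  47·α + 7·β = -61.
(Σx·x = 407, Σx = 47, Σ1 = 7, Σx·y = -560, Σy = -61.)
Eliminating β: 7·(row 1) − 47·(row 2) gives 640·α = 7·(-560) − 47·(-61) = -1053, so α = -1053/640.
Then β = ((-61) − 47·(-1053/640))/7 = 1493/640.

α = -1.645, β = 2.333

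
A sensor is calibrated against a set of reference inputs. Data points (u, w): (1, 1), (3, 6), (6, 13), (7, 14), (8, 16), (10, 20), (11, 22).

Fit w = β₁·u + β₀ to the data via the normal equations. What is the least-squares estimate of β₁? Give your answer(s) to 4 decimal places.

β₁ = 2.0643

With design matrix A, AᵀA = [[380, 46]; [46, 7]] and Aᵀw = [765, 92]ᵀ.
Eliminating β₀: 7·(row 1) − 46·(row 2) gives 544·β₁ = 7·765 − 46·92 = 1123, so β₁ = 1123/544.
Then β₀ = (92 − 46·(1123/544))/7 = -115/272.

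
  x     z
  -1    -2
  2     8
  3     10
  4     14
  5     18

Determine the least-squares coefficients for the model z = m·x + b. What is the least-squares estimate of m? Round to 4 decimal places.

Sums needed: Σx·x = 55, Σx = 13, Σ1 = 5.
And Σx·z = 194, Σz = 48.
Normal equations: [[55, 13]; [13, 5]]·[m, b]ᵀ = [194, 48]ᵀ.
det = 55·5 − 13² = 106.
m = (194·5 − 13·48)/106 = 173/53; b = (55·48 − 13·194)/106 = 59/53.

m = 3.2642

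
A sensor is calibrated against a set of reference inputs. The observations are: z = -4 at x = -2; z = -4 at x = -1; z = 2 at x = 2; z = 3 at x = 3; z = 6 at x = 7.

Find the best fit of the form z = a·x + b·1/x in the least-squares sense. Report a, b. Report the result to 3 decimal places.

Forming AᵀA = [[67, 5]; [5, 1439/882]] and Aᵀz = [67, 62/7]ᵀ gives AᵀA·[a, b]ᵀ = Aᵀz.
Δ = 67·(1439/882) − 5² = 74363/882.
a = (67·(1439/882) − 5·(62/7))/(74363/882) = 57353/74363; b = (67·(62/7) − 5·67)/(74363/882) = 227934/74363.

a = 0.771, b = 3.065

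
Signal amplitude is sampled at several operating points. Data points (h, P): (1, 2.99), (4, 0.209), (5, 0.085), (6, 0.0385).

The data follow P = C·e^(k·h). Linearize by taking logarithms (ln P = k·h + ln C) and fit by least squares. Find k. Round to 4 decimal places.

Taking logs, ln P = k·h + ln C, so regress ln P on h.
XᵀX = [[78.0000, 16.0000]; [16.0000, 4]], rhs = [-37.0345, -6.1923]ᵀ  (here Σh = 16.0000, Σ(h)² = 78.0000, Σln P = -6.1923, Σh·ln P = -37.0345).
Solving (det = 56.0000): k = -0.87608, ln C = 1.95623.

k = -0.8761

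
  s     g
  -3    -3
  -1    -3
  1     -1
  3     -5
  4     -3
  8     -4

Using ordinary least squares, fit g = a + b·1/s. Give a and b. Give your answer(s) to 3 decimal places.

Normal-equation sums: Σ1 = 6, Σ1/s = 3/8, Σ1/s·1/s = 1325/576.
For Aᵀg: Σg = -19, Σ1/s·g = 1/12.
AᵀA·[a, b]ᵀ = Aᵀg becomes [[6, 3/8]; [3/8, 1325/576]]·[a, b]ᵀ = [-19, 1/12]ᵀ.
det = 6·(1325/576) − (3/8)² = 2623/192.
a = ((-19)·(1325/576) − (3/8)·(1/12))/(2623/192) = -413/129; b = (6·(1/12) − (3/8)·(-19))/(2623/192) = 24/43.

a = -3.202, b = 0.558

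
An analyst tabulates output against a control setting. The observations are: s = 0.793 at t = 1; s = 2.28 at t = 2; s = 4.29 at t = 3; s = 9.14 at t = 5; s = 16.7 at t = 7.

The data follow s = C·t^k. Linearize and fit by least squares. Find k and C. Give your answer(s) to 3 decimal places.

k = 1.553, C = 0.782

Linearized form: ln s = k·ln t + ln C. From the 5 transformed points,
AᵀA = [[8.0643, 5.3471]; [5.3471, 5]], rhs = [11.2108, 7.0766]ᵀ  (here Σln t = 5.3471, Σ(ln t)² = 8.0643, Σln s = 7.0766, Σln t·ln s = 11.2108).
Δ = 8.0643·5 − (5.3471)² = 11.7297; k = (11.2108·5 − 5.3471·7.0766)/11.7297 = 1.55288, ln C = (8.0643·7.0766 − 5.3471·11.2108)/11.7297 = -0.24536, so C = exp(-0.24536) = 0.78242.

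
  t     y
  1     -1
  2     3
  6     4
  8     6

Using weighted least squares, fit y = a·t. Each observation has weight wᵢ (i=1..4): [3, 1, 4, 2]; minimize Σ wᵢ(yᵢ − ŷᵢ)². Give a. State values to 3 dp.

a = 0.699

Entries of AᵀWA: Σwᵢ·t·t = 279.
And Σwᵢ·t·y = 195.
Normal equations: [[279]]·[a]ᵀ = [195]ᵀ.
Hence a = 195 / 279 ≈ 0.698925.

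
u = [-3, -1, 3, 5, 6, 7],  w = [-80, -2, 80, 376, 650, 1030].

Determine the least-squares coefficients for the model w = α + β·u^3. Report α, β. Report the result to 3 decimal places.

α = 0.530, β = 3.003

The normal equations are: 6·α + 683·β = 2054;  683·α + 181389·β = 545012.
(Σ1 = 6, Σu^3 = 683, Σu^3·u^3 = 181389, Σw = 2054, Σu^3·w = 545012.)
Δ = 6·181389 − 683² = 621845.
α = (2054·181389 − 683·545012)/621845 = 65962/124369; β = (6·545012 − 683·2054)/621845 = 373438/124369.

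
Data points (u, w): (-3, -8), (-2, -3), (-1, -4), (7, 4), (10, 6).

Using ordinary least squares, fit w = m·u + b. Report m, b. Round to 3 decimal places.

m = 0.958, b = -3.108

Forming AᵀA = [[163, 11]; [11, 5]] and Aᵀw = [122, -5]ᵀ gives AᵀA·[m, b]ᵀ = Aᵀw.
Determinant 163·5 − 11² = 694.
m = (122·5 − 11·(-5))/694 = 665/694; b = (163·(-5) − 11·122)/694 = -2157/694.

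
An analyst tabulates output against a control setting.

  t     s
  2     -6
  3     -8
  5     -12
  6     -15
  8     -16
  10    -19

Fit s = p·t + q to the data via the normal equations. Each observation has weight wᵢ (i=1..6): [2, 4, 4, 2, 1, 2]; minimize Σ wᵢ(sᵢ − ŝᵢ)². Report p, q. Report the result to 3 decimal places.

XᵀWX·[p, q]ᵀ = XᵀWs reads: 480·p + 76·q = -1048;  76·p + 15·q = -176.
(Σwᵢ·t·t = 480, Σwᵢ·t = 76, Σwᵢ·1 = 15, Σwᵢ·t·s = -1048, Σwᵢ·s = -176.)
Determinant 480·15 − 76² = 1424.
p = ((-1048)·15 − 76·(-176))/1424 = -293/178; q = (480·(-176) − 76·(-1048))/1424 = -302/89.

p = -1.646, q = -3.393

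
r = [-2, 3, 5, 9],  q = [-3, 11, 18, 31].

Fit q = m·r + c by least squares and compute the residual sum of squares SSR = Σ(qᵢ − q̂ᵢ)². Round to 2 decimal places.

SSR = 1.43

Compute the Gram sums: Σr·r = 119, Σr = 15, Σ1 = 4.
For Aᵀq: Σr·q = 408, Σq = 57.
det = 119·4 − 15² = 251.
m = (408·4 − 15·57)/251 = 777/251; c = (119·57 − 15·408)/251 = 663/251.
Residuals: 138/251, -233/251, -30/251, 125/251; SSR = 358/251.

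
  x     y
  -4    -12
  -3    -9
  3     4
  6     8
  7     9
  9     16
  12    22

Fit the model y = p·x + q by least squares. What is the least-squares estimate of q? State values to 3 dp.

The normal system MᵀM·[p, q]ᵀ = Mᵀy is [[344, 30]; [30, 7]]·[p, q]ᵀ = [606, 38]ᵀ.
Eliminating q: 7·(row 1) − 30·(row 2) gives 1508·p = 7·606 − 30·38 = 3102, so p = 1551/754.
Then q = (38 − 30·(1551/754))/7 = -1277/377.

q = -3.387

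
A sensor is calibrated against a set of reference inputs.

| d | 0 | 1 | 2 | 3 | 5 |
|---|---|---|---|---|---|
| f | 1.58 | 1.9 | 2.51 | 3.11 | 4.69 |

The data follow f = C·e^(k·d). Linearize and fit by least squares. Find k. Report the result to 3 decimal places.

k = 0.221

Linearized form: ln f = k·d + ln C. From the 5 transformed points,
Σd = 11.0000, Σ(d)² = 39.0000, Σln f = 4.6996, Σd·ln f = 13.6135.
Equations: 39.0000·k + 11.0000·ln C = 13.6135;  11.0000·k + 5·ln C = 4.6996.
Solving (det = 74.0000): k = 0.22124, ln C = 0.45320.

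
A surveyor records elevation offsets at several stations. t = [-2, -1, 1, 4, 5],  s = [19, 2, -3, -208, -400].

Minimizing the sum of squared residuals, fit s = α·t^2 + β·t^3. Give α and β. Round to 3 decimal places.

α = -1.115, β = -2.976

The normal system XᵀX·[α, β]ᵀ = Xᵀs is [[899, 4117]; [4117, 19787]]·[α, β]ᵀ = [-13253, -63469]ᵀ.
Δ = 899·19787 − 4117² = 838824.
α = ((-13253)·19787 − 4117·(-63469))/838824 = -155873/139804; β = (899·(-63469) − 4117·(-13253))/838824 = -416005/139804.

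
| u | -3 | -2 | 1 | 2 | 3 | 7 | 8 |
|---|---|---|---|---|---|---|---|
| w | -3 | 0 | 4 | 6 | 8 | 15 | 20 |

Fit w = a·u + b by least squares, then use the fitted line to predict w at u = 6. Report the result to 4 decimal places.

ŵ = 14.3149

The normal system XᵀX·[a, b]ᵀ = Xᵀw is [[140, 16]; [16, 7]]·[a, b]ᵀ = [314, 50]ᵀ.
Eliminating b: 7·(row 1) − 16·(row 2) gives 724·a = 7·314 − 16·50 = 1398, so a = 699/362.
Then b = (50 − 16·(699/362))/7 = 494/181.
At u = 6: ŵ = (699/362)·(6) + (494/181)·(1) = 2591/181.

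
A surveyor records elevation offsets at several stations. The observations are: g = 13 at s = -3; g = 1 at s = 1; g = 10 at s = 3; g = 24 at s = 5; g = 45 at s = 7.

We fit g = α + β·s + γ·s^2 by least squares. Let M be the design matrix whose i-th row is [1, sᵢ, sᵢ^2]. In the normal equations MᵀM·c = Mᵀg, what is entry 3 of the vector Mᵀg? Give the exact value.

Entry 3 ↔ basis s^2, so (Mᵀg)_{3} = Σᵢ (s^2)·gᵢ = (9)·(13) + (1)·(1) + (9)·(10) + (25)·(24) + (49)·(45) = 3013.

3013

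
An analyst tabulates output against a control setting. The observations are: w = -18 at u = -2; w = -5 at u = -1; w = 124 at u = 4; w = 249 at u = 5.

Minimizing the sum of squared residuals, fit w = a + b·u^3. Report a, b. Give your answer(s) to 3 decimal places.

From the data, Σ1 = 4, Σu^3 = 180, Σu^3·u^3 = 19786.
Right-hand side: Σw = 350, Σu^3·w = 39210.
Δ = 4·19786 − 180² = 46744.
a = (350·19786 − 180·39210)/46744 = -33175/11686; b = (4·39210 − 180·350)/46744 = 11730/5843.

a = -2.839, b = 2.008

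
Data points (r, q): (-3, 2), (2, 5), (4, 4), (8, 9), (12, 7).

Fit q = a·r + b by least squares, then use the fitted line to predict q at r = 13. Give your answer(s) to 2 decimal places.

Normal-equation sums: Σr·r = 237, Σr = 23, Σ1 = 5.
And Σr·q = 176, Σq = 27.
XᵀX·[a, b]ᵀ = Xᵀq becomes [[237, 23]; [23, 5]]·[a, b]ᵀ = [176, 27]ᵀ.
Δ = 237·5 − 23² = 656.
a = (176·5 − 23·27)/656 = 259/656; b = (237·27 − 23·176)/656 = 2351/656.
At r = 13: q̂ = (259/656)·(13) + (2351/656)·(1) = 2859/328.

q̂ = 8.72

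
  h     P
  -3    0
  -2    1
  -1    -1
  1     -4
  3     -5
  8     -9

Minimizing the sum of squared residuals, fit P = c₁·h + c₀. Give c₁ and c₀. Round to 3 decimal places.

Setting ∂/∂c₁ … = 0 gives: 88·c₁ + 6·c₀ = -92;  6·c₁ + 6·c₀ = -18.
det = 88·6 − 6² = 492.
c₁ = ((-92)·6 − 6·(-18))/492 = -37/41; c₀ = (88·(-18) − 6·(-92))/492 = -86/41.

c₁ = -0.902, c₀ = -2.098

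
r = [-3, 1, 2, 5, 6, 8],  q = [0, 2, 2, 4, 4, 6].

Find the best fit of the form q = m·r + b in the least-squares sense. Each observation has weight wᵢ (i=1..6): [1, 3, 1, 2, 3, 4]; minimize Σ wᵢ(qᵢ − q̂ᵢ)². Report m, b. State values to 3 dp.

With design matrix M, MᵀWM = [[430, 62]; [62, 14]] and MᵀWq = [314, 52]ᵀ.
det = 430·14 − 62² = 2176.
m = (314·14 − 62·52)/2176 = 293/544; b = (430·52 − 62·314)/2176 = 723/544.

m = 0.539, b = 1.329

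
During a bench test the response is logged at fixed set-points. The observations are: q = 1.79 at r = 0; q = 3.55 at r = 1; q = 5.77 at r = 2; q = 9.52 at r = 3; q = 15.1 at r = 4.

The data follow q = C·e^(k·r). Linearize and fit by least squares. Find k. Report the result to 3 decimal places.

k = 0.525

With ln qᵢ as the transformed response and rᵢ as the regressor:
Sums: Σr = 10.0000, Σ(r)² = 30.0000, Σln q = 8.5699, Σr·ln q = 22.3913.
Normal system: [[30.0000, 10.0000]; [10.0000, 5]]·[k, ln C]ᵀ = [22.3913, 8.5699]ᵀ.
Solving (det = 50.0000): k = 0.52514, ln C = 0.66370.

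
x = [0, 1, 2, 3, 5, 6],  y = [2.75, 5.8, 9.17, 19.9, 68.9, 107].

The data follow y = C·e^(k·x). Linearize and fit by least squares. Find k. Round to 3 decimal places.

k = 0.616

Linearized form: ln y = k·x + ln C. From the 6 transformed points,
XᵀX = [[75.0000, 17.0000]; [17.0000, 6]], rhs = [64.3621, 16.8816]ᵀ  (here Σx = 17.0000, Σ(x)² = 75.0000, Σln y = 16.8816, Σx·ln y = 64.3621).
Δ = 75.0000·6 − (17.0000)² = 161.0000; k = (64.3621·6 − 17.0000·16.8816)/161.0000 = 0.61606, ln C = (75.0000·16.8816 − 17.0000·64.3621)/161.0000 = 1.06810.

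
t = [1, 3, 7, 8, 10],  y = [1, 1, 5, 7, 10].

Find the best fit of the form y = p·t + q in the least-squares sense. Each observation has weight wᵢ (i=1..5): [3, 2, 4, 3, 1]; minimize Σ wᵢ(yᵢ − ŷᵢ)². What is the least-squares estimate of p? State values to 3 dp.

p = 0.917

AᵀWA·[p, q]ᵀ = AᵀWy reads: 509·p + 71·q = 417;  71·p + 13·q = 56.
(Σwᵢ·t·t = 509, Σwᵢ·t = 71, Σwᵢ·1 = 13, Σwᵢ·t·y = 417, Σwᵢ·y = 56.)
Determinant 509·13 − 71² = 1576.
p = (417·13 − 71·56)/1576 = 1445/1576; q = (509·56 − 71·417)/1576 = -1103/1576.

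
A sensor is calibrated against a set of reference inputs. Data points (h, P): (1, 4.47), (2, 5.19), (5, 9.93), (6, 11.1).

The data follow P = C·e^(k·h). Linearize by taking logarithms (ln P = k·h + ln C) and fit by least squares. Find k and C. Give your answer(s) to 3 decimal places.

Let Y = ln P. Fitting Y = k·h + ln C by least squares:
Σh = 14.0000, Σ(h)² = 66.0000, Σln P = 7.8466, Σh·ln P = 30.7103.
Equations: 66.0000·k + 14.0000·ln C = 30.7103;  14.0000·k + 4·ln C = 7.8466.
Δ = 66.0000·4 − (14.0000)² = 68.0000; k = (30.7103·4 − 14.0000·7.8466)/68.0000 = 0.19101, ln C = (66.0000·7.8466 − 14.0000·30.7103)/68.0000 = 1.29313, so C = exp(1.29313) = 3.64417.

k = 0.191, C = 3.644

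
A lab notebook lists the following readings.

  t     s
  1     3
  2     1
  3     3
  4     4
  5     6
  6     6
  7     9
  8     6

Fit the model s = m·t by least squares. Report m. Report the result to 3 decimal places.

m = 1.015

With design matrix A, AᵀA = [[204]] and Aᵀs = [207]ᵀ.
Hence m = 207 / 204 ≈ 1.01471.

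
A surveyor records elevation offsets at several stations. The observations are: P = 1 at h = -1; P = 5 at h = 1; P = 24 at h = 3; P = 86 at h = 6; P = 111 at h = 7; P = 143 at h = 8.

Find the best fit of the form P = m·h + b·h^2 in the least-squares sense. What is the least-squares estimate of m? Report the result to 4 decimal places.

m = 2.3518

XᵀX·[m, b]ᵀ = XᵀP reads: 160·m + 1098·b = 2513;  1098·m + 7876·b = 17909.
Eliminating b: 7876·(row 1) − 1098·(row 2) gives 54556·m = 7876·2513 − 1098·17909 = 128306, so m = 64153/27278.
Then b = (17909 − 1098·(64153/27278))/7876 = 53083/27278.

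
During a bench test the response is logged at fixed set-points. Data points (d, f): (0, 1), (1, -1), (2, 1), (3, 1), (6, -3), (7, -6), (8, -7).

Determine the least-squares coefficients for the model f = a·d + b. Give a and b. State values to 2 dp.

a = -0.99, b = 1.80

MᵀM·[a, b]ᵀ = Mᵀf reads: 163·a + 27·b = -112;  27·a + 7·b = -14.
Eliminating b: 7·(row 1) − 27·(row 2) gives 412·a = 7·(-112) − 27·(-14) = -406, so a = -203/206.
Then b = ((-14) − 27·(-203/206))/7 = 371/206.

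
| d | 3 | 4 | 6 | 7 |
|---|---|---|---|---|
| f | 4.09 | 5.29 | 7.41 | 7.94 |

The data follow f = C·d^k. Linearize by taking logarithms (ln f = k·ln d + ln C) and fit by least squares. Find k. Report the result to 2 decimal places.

Taking logs, ln f = k·ln d + ln C, so regress ln f on ln d.
XᵀX = [[10.1257, 6.2226]; [6.2226, 4]], rhs = [11.4771, 7.1491]ᵀ  (here Σln d = 6.2226, Σ(ln d)² = 10.1257, Σln f = 7.1491, Σln d·ln f = 11.4771).
Slope k = (n·Σln d·ln f − Σln d·Σln f)/(n·Σ(ln d)² − (Σln d)²) = (4·11.4771 − 6.2226·7.1491)/1.7825 = 0.79809; ln C = (Σln f − k·Σln d)/n = 0.54573.

k = 0.80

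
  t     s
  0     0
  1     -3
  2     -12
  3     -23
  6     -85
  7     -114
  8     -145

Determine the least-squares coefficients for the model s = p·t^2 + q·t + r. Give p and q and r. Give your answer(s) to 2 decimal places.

Sums needed: Σt^2·t^2 = 7891, Σt^2·t = 1107, Σt^2 = 163, Σt·t = 163, Σt = 27, Σ1 = 7.
Right-hand side: Σt^2·s = -18184, Σt·s = -2564, Σs = -382.
Inverting the 3×3 Gram matrix, [p, q, r]ᵀ = [-1831/896, -1723/896, 193/448]ᵀ.

p = -2.04, q = -1.92, r = 0.43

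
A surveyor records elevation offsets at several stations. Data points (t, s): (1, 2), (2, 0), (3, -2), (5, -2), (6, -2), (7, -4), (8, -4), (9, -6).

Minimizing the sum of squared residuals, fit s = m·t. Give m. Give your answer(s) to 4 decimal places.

Entries of XᵀX: Σt·t = 269.
For Xᵀs: Σt·s = -140.
Normal equations: [[269]]·[m]ᵀ = [-140]ᵀ.
Hence m = -140 / 269 ≈ -0.520446.

m = -0.5204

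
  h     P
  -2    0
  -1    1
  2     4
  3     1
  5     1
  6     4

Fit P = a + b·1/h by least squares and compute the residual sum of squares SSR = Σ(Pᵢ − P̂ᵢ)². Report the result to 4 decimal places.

MᵀM·[a, b]ᵀ = MᵀP reads: 6·a + (-3/10)·b = 11;  (-3/10)·a + (1511/900)·b = 11/5.
(Σ1 = 6, Σ1/h = -3/10, Σ1/h·1/h = 1511/900, ΣP = 11, Σ1/h·P = 11/5.)
Δ = 6·(1511/900) − (-3/10)² = 599/60.
a = (11·(1511/900) − (-3/10)·(11/5))/(599/60) = 3443/1797; b = (6·(11/5) − (-3/10)·11)/(599/60) = 990/599.
Residuals: -1958/1797, 1324/1797, 2260/1797, -2636/1797, -2240/1797, 3250/1797; SSR = 18488/1797.

SSR = 10.2883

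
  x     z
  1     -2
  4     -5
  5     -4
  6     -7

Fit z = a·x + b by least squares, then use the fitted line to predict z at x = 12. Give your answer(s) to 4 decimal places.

Entries of MᵀM: Σx·x = 78, Σx = 16, Σ1 = 4.
For Mᵀz: Σx·z = -84, Σz = -18.
MᵀM·[a, b]ᵀ = Mᵀz becomes [[78, 16]; [16, 4]]·[a, b]ᵀ = [-84, -18]ᵀ.
Eliminating b: 4·(row 1) − 16·(row 2) gives 56·a = 4·(-84) − 16·(-18) = -48, so a = -6/7.
Then b = ((-18) − 16·(-6/7))/4 = -15/14.
At x = 12: ẑ = (-6/7)·(12) + (-15/14)·(1) = -159/14.

ẑ = -11.3571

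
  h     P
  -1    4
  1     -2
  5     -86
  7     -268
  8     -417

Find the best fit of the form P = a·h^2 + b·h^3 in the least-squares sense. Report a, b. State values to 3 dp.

XᵀX·[a, b]ᵀ = XᵀP reads: 7124·a + 52700·b = -41968;  52700·a + 395420·b = -316184.
Eliminating b: 395420·(row 1) − 52700·(row 2) gives 39682080·a = 395420·(-41968) − 52700·(-316184) = 67910240, so a = 24967/14589.
Then b = ((-316184) − 52700·(24967/14589))/395420 = -1274413/1240065.

a = 1.711, b = -1.028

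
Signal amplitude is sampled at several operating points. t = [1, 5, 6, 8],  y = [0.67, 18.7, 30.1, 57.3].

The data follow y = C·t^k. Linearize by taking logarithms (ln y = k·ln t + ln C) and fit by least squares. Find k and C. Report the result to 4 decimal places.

With ln yᵢ as the transformed response and ln tᵢ as the regressor:
Σln t = 5.4806, Σ(ln t)² = 10.1248, Σln y = 9.9809, Σln t·ln y = 19.2316.
Equations: 10.1248·k + 5.4806·ln C = 19.2316;  5.4806·k + 4·ln C = 9.9809.
Δ = 10.1248·4 − (5.4806)² = 10.4617; k = (19.2316·4 − 5.4806·9.9809)/10.4617 = 2.12440, ln C = (10.1248·9.9809 − 5.4806·19.2316)/10.4617 = -0.41554, so C = exp(-0.41554) = 0.65998.

k = 2.1244, C = 0.6600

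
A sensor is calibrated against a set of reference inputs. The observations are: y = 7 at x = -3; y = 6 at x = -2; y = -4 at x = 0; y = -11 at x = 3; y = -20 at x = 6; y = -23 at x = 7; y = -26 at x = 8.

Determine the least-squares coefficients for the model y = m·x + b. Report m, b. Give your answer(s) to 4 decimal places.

With design matrix M, MᵀM = [[171, 19]; [19, 7]] and Mᵀy = [-555, -71]ᵀ.
Δ = 171·7 − 19² = 836.
m = ((-555)·7 − 19·(-71))/836 = -634/209; b = (171·(-71) − 19·(-555))/836 = -21/11.

m = -3.0335, b = -1.9091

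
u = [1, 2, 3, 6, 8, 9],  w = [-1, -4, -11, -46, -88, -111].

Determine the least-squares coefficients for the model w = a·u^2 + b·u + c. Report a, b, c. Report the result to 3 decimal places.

AᵀA·[a, b, c]ᵀ = Aᵀw reads: 12051·a + 1493·b + 195·c = -16395;  1493·a + 195·b + 29·c = -2021;  195·a + 29·b + 6·c = -261.
Row-reducing yields a = -3941/2560, b = 4107/2560, c = -391/320.

a = -1.539, b = 1.604, c = -1.222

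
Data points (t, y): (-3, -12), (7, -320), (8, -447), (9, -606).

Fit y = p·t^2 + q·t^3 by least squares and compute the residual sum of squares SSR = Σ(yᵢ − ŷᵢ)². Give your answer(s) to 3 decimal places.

SSR = 6.538

Normal-equation sums: Σt^2·t^2 = 13139, Σt^2·t^3 = 108381, Σt^3·t^3 = 911963.
Right-hand side: Σt^2·y = -93482, Σt^3·y = -780074.
Δ = 13139·911963 − 108381² = 235840696.
p = ((-93482)·911963 − 108381·(-780074))/235840696 = -13594711/4535398; q = (13139·(-780074) − 108381·(-93482))/235840696 = -4204273/8422882.
Residuals: 44225751/29480087, -8068950/4211441, 11858103/29480087, 19885179/29480087; SSR = 192748473/29480087.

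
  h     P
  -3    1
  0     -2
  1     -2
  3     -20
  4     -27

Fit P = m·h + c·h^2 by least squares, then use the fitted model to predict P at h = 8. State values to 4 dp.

The normal equations are: 35·m + 65·c = -173;  65·m + 419·c = -605.
Determinant 35·419 − 65² = 10440.
m = ((-173)·419 − 65·(-605))/10440 = -5527/1740; c = (35·(-605) − 65·(-173))/10440 = -331/348.
At h = 8: P̂ = (-5527/1740)·(8) + (-331/348)·(64) = -37534/435.

P̂ = -86.2851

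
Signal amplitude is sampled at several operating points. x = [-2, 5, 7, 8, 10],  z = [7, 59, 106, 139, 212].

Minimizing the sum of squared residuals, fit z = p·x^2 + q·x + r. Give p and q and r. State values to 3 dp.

The normal system MᵀM·[p, q, r]ᵀ = Mᵀz is [[17138, 1972, 242]; [1972, 242, 28]; [242, 28, 5]]·[p, q, r]ᵀ = [36793, 4255, 523]ᵀ.
Row-reducing yields p = 133399/68154, q = 31711/22718, r = 69826/34077.

p = 1.957, q = 1.396, r = 2.049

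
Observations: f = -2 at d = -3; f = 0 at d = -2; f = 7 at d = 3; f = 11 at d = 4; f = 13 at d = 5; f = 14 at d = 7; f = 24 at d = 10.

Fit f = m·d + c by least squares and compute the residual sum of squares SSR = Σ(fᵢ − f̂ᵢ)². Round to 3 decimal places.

From the data, Σd·d = 212, Σd = 24, Σ1 = 7.
And Σd·f = 474, Σf = 67.
AᵀA·[m, c]ᵀ = Aᵀf becomes [[212, 24]; [24, 7]]·[m, c]ᵀ = [474, 67]ᵀ.
Eliminating c: 7·(row 1) − 24·(row 2) gives 908·m = 7·474 − 24·67 = 1710, so m = 855/454.
Then c = (67 − 24·(855/454))/7 = 707/227.
Residuals: 243/454, 148/227, -801/454, 80/227, 213/454, -1043/454, 466/227; SSR = 3101/227.

SSR = 13.661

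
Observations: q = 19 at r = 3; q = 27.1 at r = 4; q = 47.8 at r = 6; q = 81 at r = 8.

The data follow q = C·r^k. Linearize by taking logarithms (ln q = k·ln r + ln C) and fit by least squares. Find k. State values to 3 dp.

Let Y = ln q. Fitting Y = k·ln r + ln C by least squares:
Sums: Σln r = 6.3561, Σ(ln r)² = 10.6632, Σln q = 14.5054, Σln r·ln q = 23.8757.
Normal system: [[10.6632, 6.3561]; [6.3561, 4]]·[k, ln C]ᵀ = [23.8757, 14.5054]ᵀ.
Δ = 10.6632·4 − (6.3561)² = 2.2529; k = (23.8757·4 − 6.3561·14.5054)/2.2529 = 1.46686, ln C = (10.6632·14.5054 − 6.3561·23.8757)/2.2529 = 1.29548.

k = 1.467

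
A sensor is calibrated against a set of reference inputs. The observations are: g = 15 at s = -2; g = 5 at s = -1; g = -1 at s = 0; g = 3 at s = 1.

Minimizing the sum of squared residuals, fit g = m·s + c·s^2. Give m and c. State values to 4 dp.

Compute the Gram sums: Σs·s = 6, Σs·s^2 = -8, Σs^2·s^2 = 18.
And Σs·g = -32, Σs^2·g = 68.
So XᵀX·[m, c]ᵀ = Xᵀg: [[6, -8]; [-8, 18]]·[m, c]ᵀ = [-32, 68]ᵀ.
Eliminating c: 18·(row 1) − (-8)·(row 2) gives 44·m = 18·(-32) − (-8)·68 = -32, so m = -8/11.
Then c = (68 − (-8)·(-8/11))/18 = 38/11.

m = -0.7273, c = 3.4545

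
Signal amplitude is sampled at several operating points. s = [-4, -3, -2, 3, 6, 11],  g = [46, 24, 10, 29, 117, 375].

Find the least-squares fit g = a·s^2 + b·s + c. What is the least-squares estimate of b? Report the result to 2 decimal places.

The normal equations are: 16371·a + 1475·b + 195·c = 50840;  1475·a + 195·b + 11·c = 4638;  195·a + 11·b + 6·c = 601.
Inverting the 3×3 Gram matrix, [a, b, c]ᵀ = [4565785/1516152, 493997/505384, 95362/189519]ᵀ.

b = 0.98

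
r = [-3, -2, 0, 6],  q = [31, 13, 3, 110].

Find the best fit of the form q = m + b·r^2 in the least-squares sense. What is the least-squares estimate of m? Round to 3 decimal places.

m = 2.662

Forming AᵀA = [[4, 49]; [49, 1393]] and Aᵀq = [157, 4291]ᵀ gives AᵀA·[m, b]ᵀ = Aᵀq.
Determinant 4·1393 − 49² = 3171.
m = (157·1393 − 49·4291)/3171 = 402/151; b = (4·4291 − 49·157)/3171 = 451/151.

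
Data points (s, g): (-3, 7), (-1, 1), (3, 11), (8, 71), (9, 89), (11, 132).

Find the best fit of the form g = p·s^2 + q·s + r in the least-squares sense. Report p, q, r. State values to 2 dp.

XᵀX·[p, q, r]ᵀ = Xᵀg reads: 25461·p + 2571·q + 285·r = 27888;  2571·p + 285·q + 27·r = 2832;  285·p + 27·q + 6·r = 311.
(Σs^2·s^2 = 25461, Σs^2·s = 2571, Σs^2 = 285, Σs·s = 285, Σs = 27, Σ1 = 6, Σs^2·g = 27888, Σs·g = 2832, Σg = 311.)
Solving the 3×3 system (Gaussian elimination) gives p = 24884/24105, q = 15091/24105, r = -457/24105.

p = 1.03, q = 0.63, r = -0.02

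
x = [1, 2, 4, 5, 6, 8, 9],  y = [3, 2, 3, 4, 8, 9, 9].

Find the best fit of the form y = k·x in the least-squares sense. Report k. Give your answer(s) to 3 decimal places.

Entries of MᵀM: Σx·x = 227.
Right-hand side: Σx·y = 240.
Hence k = 240 / 227 ≈ 1.05727.

k = 1.057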